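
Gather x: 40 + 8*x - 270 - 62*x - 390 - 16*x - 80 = -70*x - 700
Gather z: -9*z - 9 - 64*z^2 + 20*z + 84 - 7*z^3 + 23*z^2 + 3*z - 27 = -7*z^3 - 41*z^2 + 14*z + 48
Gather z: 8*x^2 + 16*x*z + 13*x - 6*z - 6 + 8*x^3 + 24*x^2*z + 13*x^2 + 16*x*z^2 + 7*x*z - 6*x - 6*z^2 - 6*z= 8*x^3 + 21*x^2 + 7*x + z^2*(16*x - 6) + z*(24*x^2 + 23*x - 12) - 6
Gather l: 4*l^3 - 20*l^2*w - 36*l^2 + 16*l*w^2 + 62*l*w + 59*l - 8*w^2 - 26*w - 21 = 4*l^3 + l^2*(-20*w - 36) + l*(16*w^2 + 62*w + 59) - 8*w^2 - 26*w - 21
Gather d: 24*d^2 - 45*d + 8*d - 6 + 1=24*d^2 - 37*d - 5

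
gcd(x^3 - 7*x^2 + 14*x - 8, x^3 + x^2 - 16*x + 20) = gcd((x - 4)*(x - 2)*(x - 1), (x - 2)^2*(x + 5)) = x - 2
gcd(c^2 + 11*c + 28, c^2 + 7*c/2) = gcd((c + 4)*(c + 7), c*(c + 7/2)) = 1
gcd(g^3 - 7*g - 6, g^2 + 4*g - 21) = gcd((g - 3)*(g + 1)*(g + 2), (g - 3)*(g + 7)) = g - 3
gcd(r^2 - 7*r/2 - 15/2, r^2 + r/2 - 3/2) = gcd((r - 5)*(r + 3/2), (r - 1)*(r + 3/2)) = r + 3/2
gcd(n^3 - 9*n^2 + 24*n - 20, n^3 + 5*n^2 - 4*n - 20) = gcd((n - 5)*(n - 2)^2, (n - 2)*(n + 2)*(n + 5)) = n - 2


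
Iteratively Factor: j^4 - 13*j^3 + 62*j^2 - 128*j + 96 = (j - 4)*(j^3 - 9*j^2 + 26*j - 24) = (j - 4)^2*(j^2 - 5*j + 6) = (j - 4)^2*(j - 3)*(j - 2)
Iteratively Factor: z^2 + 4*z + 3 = (z + 3)*(z + 1)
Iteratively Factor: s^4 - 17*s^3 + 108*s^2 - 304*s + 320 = (s - 4)*(s^3 - 13*s^2 + 56*s - 80) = (s - 5)*(s - 4)*(s^2 - 8*s + 16) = (s - 5)*(s - 4)^2*(s - 4)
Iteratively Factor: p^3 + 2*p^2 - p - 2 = (p + 2)*(p^2 - 1) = (p - 1)*(p + 2)*(p + 1)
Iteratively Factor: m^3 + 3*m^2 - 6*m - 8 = (m - 2)*(m^2 + 5*m + 4) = (m - 2)*(m + 4)*(m + 1)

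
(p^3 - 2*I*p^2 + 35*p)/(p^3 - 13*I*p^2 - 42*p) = (p + 5*I)/(p - 6*I)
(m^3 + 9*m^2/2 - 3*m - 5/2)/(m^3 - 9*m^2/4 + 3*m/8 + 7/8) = 4*(m + 5)/(4*m - 7)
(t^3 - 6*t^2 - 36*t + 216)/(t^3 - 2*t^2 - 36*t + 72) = (t - 6)/(t - 2)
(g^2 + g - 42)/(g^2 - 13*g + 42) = (g + 7)/(g - 7)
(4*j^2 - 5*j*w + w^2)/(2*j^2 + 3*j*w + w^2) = (4*j^2 - 5*j*w + w^2)/(2*j^2 + 3*j*w + w^2)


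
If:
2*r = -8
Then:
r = -4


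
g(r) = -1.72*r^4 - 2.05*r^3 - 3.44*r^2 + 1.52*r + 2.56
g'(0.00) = 1.52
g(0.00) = 2.56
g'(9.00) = -5574.07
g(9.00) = -13041.77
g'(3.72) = -463.35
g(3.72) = -474.30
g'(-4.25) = 447.82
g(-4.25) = -469.82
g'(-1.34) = 16.25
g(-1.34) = -6.27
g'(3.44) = -374.99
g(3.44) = -357.23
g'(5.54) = -1395.17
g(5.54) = -2063.36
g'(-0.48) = 4.17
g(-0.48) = 1.17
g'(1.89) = -79.90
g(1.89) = -42.64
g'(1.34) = -35.30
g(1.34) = -12.06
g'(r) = -6.88*r^3 - 6.15*r^2 - 6.88*r + 1.52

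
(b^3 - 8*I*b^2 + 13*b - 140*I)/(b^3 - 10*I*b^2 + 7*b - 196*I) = (b - 5*I)/(b - 7*I)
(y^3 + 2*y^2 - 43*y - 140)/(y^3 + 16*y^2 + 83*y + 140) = (y - 7)/(y + 7)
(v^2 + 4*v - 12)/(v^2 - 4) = (v + 6)/(v + 2)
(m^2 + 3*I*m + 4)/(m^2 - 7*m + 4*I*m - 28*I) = (m - I)/(m - 7)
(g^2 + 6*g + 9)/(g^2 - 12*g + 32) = (g^2 + 6*g + 9)/(g^2 - 12*g + 32)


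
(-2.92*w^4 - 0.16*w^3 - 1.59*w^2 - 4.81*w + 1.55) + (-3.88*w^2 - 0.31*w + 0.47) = -2.92*w^4 - 0.16*w^3 - 5.47*w^2 - 5.12*w + 2.02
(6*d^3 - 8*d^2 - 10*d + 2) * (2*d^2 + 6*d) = 12*d^5 + 20*d^4 - 68*d^3 - 56*d^2 + 12*d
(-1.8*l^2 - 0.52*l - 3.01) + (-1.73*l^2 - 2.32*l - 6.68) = -3.53*l^2 - 2.84*l - 9.69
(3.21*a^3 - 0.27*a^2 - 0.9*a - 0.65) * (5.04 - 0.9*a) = -2.889*a^4 + 16.4214*a^3 - 0.5508*a^2 - 3.951*a - 3.276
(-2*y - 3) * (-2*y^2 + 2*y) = 4*y^3 + 2*y^2 - 6*y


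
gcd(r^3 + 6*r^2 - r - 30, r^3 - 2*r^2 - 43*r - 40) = r + 5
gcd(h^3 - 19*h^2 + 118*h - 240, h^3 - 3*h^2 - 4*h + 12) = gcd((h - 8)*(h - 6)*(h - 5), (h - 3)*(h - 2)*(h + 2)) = 1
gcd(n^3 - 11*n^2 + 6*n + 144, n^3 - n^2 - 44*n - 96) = n^2 - 5*n - 24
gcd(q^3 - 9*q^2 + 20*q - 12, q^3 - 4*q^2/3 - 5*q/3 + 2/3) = q - 2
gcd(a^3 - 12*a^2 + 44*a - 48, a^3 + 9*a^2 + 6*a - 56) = a - 2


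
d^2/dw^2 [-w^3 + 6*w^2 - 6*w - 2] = 12 - 6*w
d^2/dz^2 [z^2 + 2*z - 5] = 2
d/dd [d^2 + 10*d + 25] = 2*d + 10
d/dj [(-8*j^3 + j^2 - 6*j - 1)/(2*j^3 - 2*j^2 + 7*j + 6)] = (14*j^4 - 88*j^3 - 143*j^2 + 8*j - 29)/(4*j^6 - 8*j^5 + 32*j^4 - 4*j^3 + 25*j^2 + 84*j + 36)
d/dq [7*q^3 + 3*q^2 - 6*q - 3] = 21*q^2 + 6*q - 6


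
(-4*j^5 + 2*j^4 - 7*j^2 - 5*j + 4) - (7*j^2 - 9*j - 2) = -4*j^5 + 2*j^4 - 14*j^2 + 4*j + 6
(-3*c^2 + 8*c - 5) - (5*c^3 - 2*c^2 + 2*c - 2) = -5*c^3 - c^2 + 6*c - 3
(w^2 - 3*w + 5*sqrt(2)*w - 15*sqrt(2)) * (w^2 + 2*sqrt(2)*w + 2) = w^4 - 3*w^3 + 7*sqrt(2)*w^3 - 21*sqrt(2)*w^2 + 22*w^2 - 66*w + 10*sqrt(2)*w - 30*sqrt(2)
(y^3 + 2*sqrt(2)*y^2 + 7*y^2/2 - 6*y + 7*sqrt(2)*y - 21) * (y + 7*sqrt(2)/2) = y^4 + 7*y^3/2 + 11*sqrt(2)*y^3/2 + 8*y^2 + 77*sqrt(2)*y^2/4 - 21*sqrt(2)*y + 28*y - 147*sqrt(2)/2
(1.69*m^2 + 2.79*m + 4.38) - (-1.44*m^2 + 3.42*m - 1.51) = 3.13*m^2 - 0.63*m + 5.89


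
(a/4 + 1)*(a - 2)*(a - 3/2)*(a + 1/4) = a^4/4 + 3*a^3/16 - 87*a^2/32 + 37*a/16 + 3/4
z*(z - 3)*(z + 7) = z^3 + 4*z^2 - 21*z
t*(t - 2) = t^2 - 2*t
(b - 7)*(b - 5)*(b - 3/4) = b^3 - 51*b^2/4 + 44*b - 105/4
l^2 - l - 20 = (l - 5)*(l + 4)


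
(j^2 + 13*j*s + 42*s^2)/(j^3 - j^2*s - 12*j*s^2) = (-j^2 - 13*j*s - 42*s^2)/(j*(-j^2 + j*s + 12*s^2))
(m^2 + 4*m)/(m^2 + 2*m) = (m + 4)/(m + 2)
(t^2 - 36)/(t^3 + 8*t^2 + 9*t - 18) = (t - 6)/(t^2 + 2*t - 3)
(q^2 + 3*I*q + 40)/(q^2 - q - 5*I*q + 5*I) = (q + 8*I)/(q - 1)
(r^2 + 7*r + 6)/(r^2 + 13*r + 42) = (r + 1)/(r + 7)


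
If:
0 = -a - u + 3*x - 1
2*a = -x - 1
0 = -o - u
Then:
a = -x/2 - 1/2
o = 1/2 - 7*x/2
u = 7*x/2 - 1/2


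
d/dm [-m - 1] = -1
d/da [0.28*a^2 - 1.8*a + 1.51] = 0.56*a - 1.8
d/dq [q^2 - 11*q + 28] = 2*q - 11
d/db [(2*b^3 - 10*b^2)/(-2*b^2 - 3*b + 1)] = 4*b*(-b^3 - 3*b^2 + 9*b - 5)/(4*b^4 + 12*b^3 + 5*b^2 - 6*b + 1)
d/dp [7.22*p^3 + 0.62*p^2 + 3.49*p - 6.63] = 21.66*p^2 + 1.24*p + 3.49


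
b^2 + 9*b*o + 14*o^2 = (b + 2*o)*(b + 7*o)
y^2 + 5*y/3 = y*(y + 5/3)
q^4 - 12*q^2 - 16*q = q*(q - 4)*(q + 2)^2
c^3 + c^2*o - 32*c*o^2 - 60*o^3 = (c - 6*o)*(c + 2*o)*(c + 5*o)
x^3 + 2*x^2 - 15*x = x*(x - 3)*(x + 5)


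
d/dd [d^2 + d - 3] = 2*d + 1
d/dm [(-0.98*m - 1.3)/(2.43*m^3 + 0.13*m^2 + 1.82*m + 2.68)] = (4.7628*m^3 + 9.6044*m^2 + 0.338*m - 0.2604)/(5.9049*m^6 + 0.6318*m^5 + 8.8621*m^4 + 13.498*m^3 + 4.0092*m^2 + 9.7552*m + 7.1824)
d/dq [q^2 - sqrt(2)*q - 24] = 2*q - sqrt(2)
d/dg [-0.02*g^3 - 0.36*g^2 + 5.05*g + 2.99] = -0.06*g^2 - 0.72*g + 5.05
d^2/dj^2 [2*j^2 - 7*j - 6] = 4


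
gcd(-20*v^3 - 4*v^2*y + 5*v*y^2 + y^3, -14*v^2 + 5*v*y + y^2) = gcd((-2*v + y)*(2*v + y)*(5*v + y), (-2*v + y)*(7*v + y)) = -2*v + y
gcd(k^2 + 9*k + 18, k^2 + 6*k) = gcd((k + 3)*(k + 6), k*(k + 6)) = k + 6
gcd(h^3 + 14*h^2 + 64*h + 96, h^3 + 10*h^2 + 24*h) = h^2 + 10*h + 24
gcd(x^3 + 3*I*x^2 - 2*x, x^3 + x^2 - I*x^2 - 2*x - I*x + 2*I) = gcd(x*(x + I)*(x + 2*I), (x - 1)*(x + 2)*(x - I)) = 1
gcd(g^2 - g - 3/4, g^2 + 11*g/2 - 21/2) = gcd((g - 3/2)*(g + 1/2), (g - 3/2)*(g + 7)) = g - 3/2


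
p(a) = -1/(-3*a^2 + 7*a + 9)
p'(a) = -(6*a - 7)/(-3*a^2 + 7*a + 9)^2 = (7 - 6*a)/(-3*a^2 + 7*a + 9)^2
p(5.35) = 0.03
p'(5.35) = -0.02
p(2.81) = -0.20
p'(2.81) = -0.40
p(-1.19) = 0.28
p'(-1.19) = 1.10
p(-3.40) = 0.02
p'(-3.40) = 0.01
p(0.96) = -0.08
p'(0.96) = 0.01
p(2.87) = -0.23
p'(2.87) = -0.53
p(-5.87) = 0.01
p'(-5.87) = 0.00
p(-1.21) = 0.26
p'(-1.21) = 0.96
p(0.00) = -0.11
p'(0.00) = 0.09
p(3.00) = -0.33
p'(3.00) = -1.22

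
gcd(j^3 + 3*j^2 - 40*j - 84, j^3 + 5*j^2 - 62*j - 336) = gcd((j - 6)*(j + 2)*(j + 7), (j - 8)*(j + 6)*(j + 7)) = j + 7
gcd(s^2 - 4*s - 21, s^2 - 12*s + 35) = s - 7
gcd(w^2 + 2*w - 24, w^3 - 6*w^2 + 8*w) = w - 4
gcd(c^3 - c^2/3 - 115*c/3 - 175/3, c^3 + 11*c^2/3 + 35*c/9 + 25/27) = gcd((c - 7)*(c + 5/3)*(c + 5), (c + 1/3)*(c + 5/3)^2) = c + 5/3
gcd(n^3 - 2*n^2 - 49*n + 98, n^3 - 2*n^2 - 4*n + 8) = n - 2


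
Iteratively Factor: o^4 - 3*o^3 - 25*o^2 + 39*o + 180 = (o - 5)*(o^3 + 2*o^2 - 15*o - 36) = (o - 5)*(o + 3)*(o^2 - o - 12) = (o - 5)*(o + 3)^2*(o - 4)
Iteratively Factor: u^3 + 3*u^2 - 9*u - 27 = (u - 3)*(u^2 + 6*u + 9) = (u - 3)*(u + 3)*(u + 3)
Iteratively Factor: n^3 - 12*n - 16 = (n + 2)*(n^2 - 2*n - 8) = (n + 2)^2*(n - 4)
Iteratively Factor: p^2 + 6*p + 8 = (p + 4)*(p + 2)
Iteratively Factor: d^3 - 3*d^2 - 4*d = (d - 4)*(d^2 + d) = (d - 4)*(d + 1)*(d)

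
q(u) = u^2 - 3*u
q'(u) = 2*u - 3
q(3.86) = 3.32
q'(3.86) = 4.72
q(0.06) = -0.18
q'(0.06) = -2.88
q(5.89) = 17.02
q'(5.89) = 8.78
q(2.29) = -1.63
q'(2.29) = 1.58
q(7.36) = 32.09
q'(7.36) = 11.72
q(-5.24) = 43.18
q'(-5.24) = -13.48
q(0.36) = -0.95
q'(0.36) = -2.28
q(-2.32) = 12.34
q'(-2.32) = -7.64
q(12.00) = 108.00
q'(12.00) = 21.00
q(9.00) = 54.00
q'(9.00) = 15.00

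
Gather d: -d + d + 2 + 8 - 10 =0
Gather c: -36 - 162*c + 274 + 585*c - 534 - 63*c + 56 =360*c - 240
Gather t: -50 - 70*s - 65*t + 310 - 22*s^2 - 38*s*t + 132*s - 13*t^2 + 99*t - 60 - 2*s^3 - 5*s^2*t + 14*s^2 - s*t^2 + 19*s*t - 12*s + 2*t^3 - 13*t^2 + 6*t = -2*s^3 - 8*s^2 + 50*s + 2*t^3 + t^2*(-s - 26) + t*(-5*s^2 - 19*s + 40) + 200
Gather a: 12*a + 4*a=16*a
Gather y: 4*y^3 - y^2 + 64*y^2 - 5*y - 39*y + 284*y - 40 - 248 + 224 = 4*y^3 + 63*y^2 + 240*y - 64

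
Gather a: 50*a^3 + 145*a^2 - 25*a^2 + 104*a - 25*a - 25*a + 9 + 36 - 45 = 50*a^3 + 120*a^2 + 54*a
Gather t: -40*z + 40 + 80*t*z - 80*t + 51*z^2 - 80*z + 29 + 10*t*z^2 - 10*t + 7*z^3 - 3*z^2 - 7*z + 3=t*(10*z^2 + 80*z - 90) + 7*z^3 + 48*z^2 - 127*z + 72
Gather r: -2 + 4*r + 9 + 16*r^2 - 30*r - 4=16*r^2 - 26*r + 3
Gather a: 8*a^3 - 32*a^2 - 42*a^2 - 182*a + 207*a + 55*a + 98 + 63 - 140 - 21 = 8*a^3 - 74*a^2 + 80*a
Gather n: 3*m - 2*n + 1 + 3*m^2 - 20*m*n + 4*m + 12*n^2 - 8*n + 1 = 3*m^2 + 7*m + 12*n^2 + n*(-20*m - 10) + 2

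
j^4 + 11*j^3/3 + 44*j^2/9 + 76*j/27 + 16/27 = (j + 2/3)^2*(j + 1)*(j + 4/3)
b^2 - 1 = (b - 1)*(b + 1)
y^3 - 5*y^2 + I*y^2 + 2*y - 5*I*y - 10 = (y - 5)*(y - I)*(y + 2*I)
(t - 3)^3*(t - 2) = t^4 - 11*t^3 + 45*t^2 - 81*t + 54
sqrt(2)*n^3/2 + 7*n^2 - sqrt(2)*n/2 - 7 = (n - 1)*(n + 7*sqrt(2))*(sqrt(2)*n/2 + sqrt(2)/2)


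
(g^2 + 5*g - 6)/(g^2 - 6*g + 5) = (g + 6)/(g - 5)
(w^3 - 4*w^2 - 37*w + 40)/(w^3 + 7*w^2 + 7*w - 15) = (w - 8)/(w + 3)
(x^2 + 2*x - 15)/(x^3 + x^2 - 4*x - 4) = (x^2 + 2*x - 15)/(x^3 + x^2 - 4*x - 4)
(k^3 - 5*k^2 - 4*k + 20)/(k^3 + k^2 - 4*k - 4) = (k - 5)/(k + 1)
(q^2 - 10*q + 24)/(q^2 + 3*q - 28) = (q - 6)/(q + 7)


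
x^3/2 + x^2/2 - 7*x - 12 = (x/2 + 1)*(x - 4)*(x + 3)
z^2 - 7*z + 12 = (z - 4)*(z - 3)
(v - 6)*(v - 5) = v^2 - 11*v + 30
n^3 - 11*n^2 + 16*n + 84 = (n - 7)*(n - 6)*(n + 2)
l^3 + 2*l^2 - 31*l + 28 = (l - 4)*(l - 1)*(l + 7)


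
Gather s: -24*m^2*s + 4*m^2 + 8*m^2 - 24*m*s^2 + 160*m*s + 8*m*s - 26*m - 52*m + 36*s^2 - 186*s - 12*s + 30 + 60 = 12*m^2 - 78*m + s^2*(36 - 24*m) + s*(-24*m^2 + 168*m - 198) + 90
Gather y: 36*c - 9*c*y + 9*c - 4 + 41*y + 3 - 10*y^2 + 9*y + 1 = 45*c - 10*y^2 + y*(50 - 9*c)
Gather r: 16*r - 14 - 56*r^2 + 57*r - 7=-56*r^2 + 73*r - 21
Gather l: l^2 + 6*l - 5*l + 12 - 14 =l^2 + l - 2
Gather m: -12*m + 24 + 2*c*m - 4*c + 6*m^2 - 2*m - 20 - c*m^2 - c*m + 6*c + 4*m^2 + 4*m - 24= 2*c + m^2*(10 - c) + m*(c - 10) - 20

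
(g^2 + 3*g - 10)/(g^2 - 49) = (g^2 + 3*g - 10)/(g^2 - 49)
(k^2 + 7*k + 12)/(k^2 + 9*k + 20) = (k + 3)/(k + 5)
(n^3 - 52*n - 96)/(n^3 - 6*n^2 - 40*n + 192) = (n + 2)/(n - 4)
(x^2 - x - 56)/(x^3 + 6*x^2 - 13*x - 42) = (x - 8)/(x^2 - x - 6)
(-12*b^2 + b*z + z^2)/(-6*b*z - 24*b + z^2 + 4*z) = (12*b^2 - b*z - z^2)/(6*b*z + 24*b - z^2 - 4*z)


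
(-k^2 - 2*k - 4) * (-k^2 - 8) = k^4 + 2*k^3 + 12*k^2 + 16*k + 32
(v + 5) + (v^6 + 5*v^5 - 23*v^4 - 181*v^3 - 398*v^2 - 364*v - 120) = v^6 + 5*v^5 - 23*v^4 - 181*v^3 - 398*v^2 - 363*v - 115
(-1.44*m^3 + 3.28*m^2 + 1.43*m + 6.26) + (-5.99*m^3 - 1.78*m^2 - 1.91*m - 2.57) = -7.43*m^3 + 1.5*m^2 - 0.48*m + 3.69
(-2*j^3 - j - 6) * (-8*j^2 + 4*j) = 16*j^5 - 8*j^4 + 8*j^3 + 44*j^2 - 24*j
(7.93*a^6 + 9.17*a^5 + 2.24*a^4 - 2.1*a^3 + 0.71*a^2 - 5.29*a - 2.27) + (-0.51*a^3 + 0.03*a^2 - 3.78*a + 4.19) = 7.93*a^6 + 9.17*a^5 + 2.24*a^4 - 2.61*a^3 + 0.74*a^2 - 9.07*a + 1.92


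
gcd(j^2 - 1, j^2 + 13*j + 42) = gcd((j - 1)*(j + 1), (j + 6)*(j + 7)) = 1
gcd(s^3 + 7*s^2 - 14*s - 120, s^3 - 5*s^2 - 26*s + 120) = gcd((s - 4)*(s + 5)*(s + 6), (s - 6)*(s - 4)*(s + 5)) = s^2 + s - 20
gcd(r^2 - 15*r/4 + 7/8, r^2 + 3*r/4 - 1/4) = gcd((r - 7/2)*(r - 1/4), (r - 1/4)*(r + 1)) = r - 1/4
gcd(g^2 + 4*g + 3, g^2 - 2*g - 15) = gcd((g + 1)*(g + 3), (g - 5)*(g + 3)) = g + 3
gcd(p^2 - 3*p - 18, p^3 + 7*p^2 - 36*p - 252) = p - 6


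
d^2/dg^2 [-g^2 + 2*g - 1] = -2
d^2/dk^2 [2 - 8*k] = 0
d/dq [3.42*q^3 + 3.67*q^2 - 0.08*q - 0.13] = 10.26*q^2 + 7.34*q - 0.08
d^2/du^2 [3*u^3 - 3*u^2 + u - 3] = 18*u - 6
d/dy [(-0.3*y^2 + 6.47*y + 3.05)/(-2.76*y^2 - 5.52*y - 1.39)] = (19.5132*y^2 + 17.67*y + 7.8427)/(7.6176*y^4 + 30.4704*y^3 + 38.1432*y^2 + 15.3456*y + 1.9321)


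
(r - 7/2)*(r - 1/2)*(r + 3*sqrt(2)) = r^3 - 4*r^2 + 3*sqrt(2)*r^2 - 12*sqrt(2)*r + 7*r/4 + 21*sqrt(2)/4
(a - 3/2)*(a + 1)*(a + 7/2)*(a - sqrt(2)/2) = a^4 - sqrt(2)*a^3/2 + 3*a^3 - 13*a^2/4 - 3*sqrt(2)*a^2/2 - 21*a/4 + 13*sqrt(2)*a/8 + 21*sqrt(2)/8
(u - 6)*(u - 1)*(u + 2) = u^3 - 5*u^2 - 8*u + 12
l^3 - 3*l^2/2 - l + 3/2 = (l - 3/2)*(l - 1)*(l + 1)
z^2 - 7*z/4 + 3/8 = (z - 3/2)*(z - 1/4)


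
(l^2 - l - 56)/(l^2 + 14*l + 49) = (l - 8)/(l + 7)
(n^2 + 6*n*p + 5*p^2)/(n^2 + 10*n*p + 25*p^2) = (n + p)/(n + 5*p)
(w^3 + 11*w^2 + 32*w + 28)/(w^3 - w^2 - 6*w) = (w^2 + 9*w + 14)/(w*(w - 3))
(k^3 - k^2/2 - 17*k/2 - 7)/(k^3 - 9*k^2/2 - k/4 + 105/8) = 4*(k^2 + 3*k + 2)/(4*k^2 - 4*k - 15)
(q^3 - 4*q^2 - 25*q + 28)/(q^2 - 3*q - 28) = q - 1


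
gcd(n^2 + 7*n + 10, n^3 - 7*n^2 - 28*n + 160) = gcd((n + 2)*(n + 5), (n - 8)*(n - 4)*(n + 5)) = n + 5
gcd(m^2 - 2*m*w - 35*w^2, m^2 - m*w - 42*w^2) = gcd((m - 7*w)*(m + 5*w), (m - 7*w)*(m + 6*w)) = -m + 7*w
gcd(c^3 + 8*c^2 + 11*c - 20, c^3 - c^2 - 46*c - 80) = c + 5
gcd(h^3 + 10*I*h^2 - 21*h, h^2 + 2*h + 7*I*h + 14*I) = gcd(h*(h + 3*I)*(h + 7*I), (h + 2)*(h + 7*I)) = h + 7*I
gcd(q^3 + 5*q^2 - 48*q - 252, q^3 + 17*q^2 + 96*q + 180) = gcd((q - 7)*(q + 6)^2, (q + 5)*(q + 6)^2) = q^2 + 12*q + 36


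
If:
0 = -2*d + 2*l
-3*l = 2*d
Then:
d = 0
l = 0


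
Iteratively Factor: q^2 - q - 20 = (q - 5)*(q + 4)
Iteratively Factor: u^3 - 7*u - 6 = (u + 1)*(u^2 - u - 6) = (u - 3)*(u + 1)*(u + 2)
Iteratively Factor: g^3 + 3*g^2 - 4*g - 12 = (g - 2)*(g^2 + 5*g + 6) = (g - 2)*(g + 2)*(g + 3)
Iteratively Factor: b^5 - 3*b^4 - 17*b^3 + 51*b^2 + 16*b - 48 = (b - 4)*(b^4 + b^3 - 13*b^2 - b + 12) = (b - 4)*(b + 4)*(b^3 - 3*b^2 - b + 3) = (b - 4)*(b - 3)*(b + 4)*(b^2 - 1) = (b - 4)*(b - 3)*(b + 1)*(b + 4)*(b - 1)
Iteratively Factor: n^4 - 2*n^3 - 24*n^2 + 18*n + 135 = (n - 5)*(n^3 + 3*n^2 - 9*n - 27) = (n - 5)*(n - 3)*(n^2 + 6*n + 9) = (n - 5)*(n - 3)*(n + 3)*(n + 3)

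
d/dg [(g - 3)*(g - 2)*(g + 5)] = 3*g^2 - 19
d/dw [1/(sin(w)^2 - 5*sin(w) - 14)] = (5 - 2*sin(w))*cos(w)/((sin(w) - 7)^2*(sin(w) + 2)^2)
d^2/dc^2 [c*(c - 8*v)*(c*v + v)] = 2*v*(3*c - 8*v + 1)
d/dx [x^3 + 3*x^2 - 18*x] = 3*x^2 + 6*x - 18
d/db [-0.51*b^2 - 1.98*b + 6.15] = -1.02*b - 1.98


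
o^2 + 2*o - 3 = (o - 1)*(o + 3)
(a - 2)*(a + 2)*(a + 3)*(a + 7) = a^4 + 10*a^3 + 17*a^2 - 40*a - 84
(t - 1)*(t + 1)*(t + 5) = t^3 + 5*t^2 - t - 5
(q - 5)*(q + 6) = q^2 + q - 30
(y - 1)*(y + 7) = y^2 + 6*y - 7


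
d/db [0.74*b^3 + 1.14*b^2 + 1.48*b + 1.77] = 2.22*b^2 + 2.28*b + 1.48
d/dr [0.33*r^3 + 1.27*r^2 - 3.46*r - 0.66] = 0.99*r^2 + 2.54*r - 3.46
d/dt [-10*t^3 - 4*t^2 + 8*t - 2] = -30*t^2 - 8*t + 8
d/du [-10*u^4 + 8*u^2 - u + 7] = -40*u^3 + 16*u - 1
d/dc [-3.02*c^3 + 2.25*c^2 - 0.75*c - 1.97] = -9.06*c^2 + 4.5*c - 0.75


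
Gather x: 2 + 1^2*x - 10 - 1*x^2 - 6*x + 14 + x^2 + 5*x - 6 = 0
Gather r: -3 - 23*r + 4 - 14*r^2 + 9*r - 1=-14*r^2 - 14*r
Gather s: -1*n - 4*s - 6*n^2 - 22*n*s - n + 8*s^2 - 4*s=-6*n^2 - 2*n + 8*s^2 + s*(-22*n - 8)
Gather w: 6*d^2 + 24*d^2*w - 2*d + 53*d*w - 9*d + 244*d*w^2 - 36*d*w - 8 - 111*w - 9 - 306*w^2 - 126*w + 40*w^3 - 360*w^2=6*d^2 - 11*d + 40*w^3 + w^2*(244*d - 666) + w*(24*d^2 + 17*d - 237) - 17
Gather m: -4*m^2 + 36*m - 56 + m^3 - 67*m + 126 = m^3 - 4*m^2 - 31*m + 70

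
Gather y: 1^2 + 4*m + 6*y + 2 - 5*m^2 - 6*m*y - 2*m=-5*m^2 + 2*m + y*(6 - 6*m) + 3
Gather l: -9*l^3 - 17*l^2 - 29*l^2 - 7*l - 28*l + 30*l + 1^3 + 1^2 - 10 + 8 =-9*l^3 - 46*l^2 - 5*l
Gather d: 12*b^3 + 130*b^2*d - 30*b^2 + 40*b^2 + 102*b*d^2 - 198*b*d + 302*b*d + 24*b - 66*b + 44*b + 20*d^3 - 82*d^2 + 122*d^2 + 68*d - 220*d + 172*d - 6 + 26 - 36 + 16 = 12*b^3 + 10*b^2 + 2*b + 20*d^3 + d^2*(102*b + 40) + d*(130*b^2 + 104*b + 20)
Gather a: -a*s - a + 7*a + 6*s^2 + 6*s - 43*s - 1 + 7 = a*(6 - s) + 6*s^2 - 37*s + 6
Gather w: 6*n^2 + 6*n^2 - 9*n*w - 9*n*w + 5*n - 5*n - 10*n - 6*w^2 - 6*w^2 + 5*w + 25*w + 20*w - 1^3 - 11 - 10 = 12*n^2 - 10*n - 12*w^2 + w*(50 - 18*n) - 22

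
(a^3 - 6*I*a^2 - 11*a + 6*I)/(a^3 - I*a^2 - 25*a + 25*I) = (a^2 - 5*I*a - 6)/(a^2 - 25)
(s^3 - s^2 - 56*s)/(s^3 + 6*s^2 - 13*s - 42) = s*(s - 8)/(s^2 - s - 6)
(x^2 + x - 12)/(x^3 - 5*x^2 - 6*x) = (-x^2 - x + 12)/(x*(-x^2 + 5*x + 6))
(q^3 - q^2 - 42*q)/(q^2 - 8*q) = (q^2 - q - 42)/(q - 8)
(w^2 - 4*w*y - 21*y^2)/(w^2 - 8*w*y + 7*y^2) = (-w - 3*y)/(-w + y)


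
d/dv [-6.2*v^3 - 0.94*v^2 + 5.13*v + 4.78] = -18.6*v^2 - 1.88*v + 5.13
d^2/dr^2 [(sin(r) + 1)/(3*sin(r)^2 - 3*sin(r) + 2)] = (-81*sin(r)^5 - 45*sin(r)^4 + 63*sin(r)^2 + 23*sin(r)/4 - 171*sin(3*r)/4 + 9*sin(5*r)/2 + 18)/(3*sin(r)^2 - 3*sin(r) + 2)^3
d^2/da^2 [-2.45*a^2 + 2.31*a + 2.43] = -4.90000000000000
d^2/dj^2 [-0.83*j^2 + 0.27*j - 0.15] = -1.66000000000000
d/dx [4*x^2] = 8*x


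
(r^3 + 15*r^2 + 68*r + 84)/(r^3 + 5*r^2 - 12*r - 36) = (r + 7)/(r - 3)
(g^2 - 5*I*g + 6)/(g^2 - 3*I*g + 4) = (g - 6*I)/(g - 4*I)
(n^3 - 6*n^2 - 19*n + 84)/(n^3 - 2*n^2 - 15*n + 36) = (n - 7)/(n - 3)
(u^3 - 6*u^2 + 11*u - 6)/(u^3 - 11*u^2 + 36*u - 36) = (u - 1)/(u - 6)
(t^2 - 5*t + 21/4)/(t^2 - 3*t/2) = (t - 7/2)/t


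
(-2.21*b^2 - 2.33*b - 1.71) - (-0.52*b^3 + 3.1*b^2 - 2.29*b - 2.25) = 0.52*b^3 - 5.31*b^2 - 0.04*b + 0.54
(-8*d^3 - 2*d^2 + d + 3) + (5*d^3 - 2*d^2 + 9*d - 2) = -3*d^3 - 4*d^2 + 10*d + 1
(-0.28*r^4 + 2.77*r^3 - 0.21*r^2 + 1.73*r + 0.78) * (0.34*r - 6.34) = -0.0952*r^5 + 2.717*r^4 - 17.6332*r^3 + 1.9196*r^2 - 10.703*r - 4.9452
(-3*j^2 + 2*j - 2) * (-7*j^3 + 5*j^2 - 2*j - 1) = 21*j^5 - 29*j^4 + 30*j^3 - 11*j^2 + 2*j + 2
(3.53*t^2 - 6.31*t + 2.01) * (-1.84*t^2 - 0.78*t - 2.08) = -6.4952*t^4 + 8.857*t^3 - 6.119*t^2 + 11.557*t - 4.1808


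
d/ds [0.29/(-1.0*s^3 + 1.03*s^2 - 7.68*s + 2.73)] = (0.87*s^2 - 0.5974*s + 2.2272)/(1.0*s^3 - 1.03*s^2 + 7.68*s - 2.73)^2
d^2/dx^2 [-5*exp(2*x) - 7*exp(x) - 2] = (-20*exp(x) - 7)*exp(x)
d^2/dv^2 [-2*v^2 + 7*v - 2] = -4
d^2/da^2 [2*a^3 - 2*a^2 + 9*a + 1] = 12*a - 4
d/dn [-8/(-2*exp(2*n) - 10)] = -8*exp(2*n)/(exp(2*n) + 5)^2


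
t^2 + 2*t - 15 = (t - 3)*(t + 5)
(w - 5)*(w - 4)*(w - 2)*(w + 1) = w^4 - 10*w^3 + 27*w^2 - 2*w - 40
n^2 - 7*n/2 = n*(n - 7/2)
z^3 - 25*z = z*(z - 5)*(z + 5)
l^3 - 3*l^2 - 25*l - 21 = (l - 7)*(l + 1)*(l + 3)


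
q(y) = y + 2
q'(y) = 1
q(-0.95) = 1.05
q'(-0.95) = 1.00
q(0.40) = 2.40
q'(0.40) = 1.00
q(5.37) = 7.37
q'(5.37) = 1.00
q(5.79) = 7.79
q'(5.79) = 1.00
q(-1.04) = 0.96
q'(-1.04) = 1.00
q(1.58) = 3.58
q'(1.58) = 1.00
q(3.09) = 5.09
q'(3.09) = 1.00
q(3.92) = 5.92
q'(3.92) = 1.00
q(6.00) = 8.00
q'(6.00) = 1.00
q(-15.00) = -13.00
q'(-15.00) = 1.00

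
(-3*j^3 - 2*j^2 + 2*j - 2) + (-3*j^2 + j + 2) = -3*j^3 - 5*j^2 + 3*j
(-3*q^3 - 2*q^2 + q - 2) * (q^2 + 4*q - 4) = -3*q^5 - 14*q^4 + 5*q^3 + 10*q^2 - 12*q + 8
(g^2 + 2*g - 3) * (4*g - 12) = 4*g^3 - 4*g^2 - 36*g + 36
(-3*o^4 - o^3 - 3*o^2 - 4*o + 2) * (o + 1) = -3*o^5 - 4*o^4 - 4*o^3 - 7*o^2 - 2*o + 2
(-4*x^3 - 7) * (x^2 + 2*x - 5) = -4*x^5 - 8*x^4 + 20*x^3 - 7*x^2 - 14*x + 35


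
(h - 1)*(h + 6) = h^2 + 5*h - 6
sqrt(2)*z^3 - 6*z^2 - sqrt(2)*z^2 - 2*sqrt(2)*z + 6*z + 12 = (z - 2)*(z - 3*sqrt(2))*(sqrt(2)*z + sqrt(2))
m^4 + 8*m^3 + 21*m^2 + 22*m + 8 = (m + 1)^2*(m + 2)*(m + 4)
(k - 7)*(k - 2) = k^2 - 9*k + 14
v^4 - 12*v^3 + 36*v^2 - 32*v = v*(v - 8)*(v - 2)^2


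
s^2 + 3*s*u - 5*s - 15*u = (s - 5)*(s + 3*u)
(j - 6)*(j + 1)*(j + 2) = j^3 - 3*j^2 - 16*j - 12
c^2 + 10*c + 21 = (c + 3)*(c + 7)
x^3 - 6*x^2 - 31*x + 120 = (x - 8)*(x - 3)*(x + 5)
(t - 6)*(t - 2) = t^2 - 8*t + 12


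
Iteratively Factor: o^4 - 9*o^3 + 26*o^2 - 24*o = (o - 2)*(o^3 - 7*o^2 + 12*o) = o*(o - 2)*(o^2 - 7*o + 12) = o*(o - 3)*(o - 2)*(o - 4)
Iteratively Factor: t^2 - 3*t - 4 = (t - 4)*(t + 1)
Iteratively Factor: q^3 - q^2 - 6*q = (q - 3)*(q^2 + 2*q) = q*(q - 3)*(q + 2)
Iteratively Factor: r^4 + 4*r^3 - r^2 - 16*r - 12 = (r + 1)*(r^3 + 3*r^2 - 4*r - 12) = (r + 1)*(r + 3)*(r^2 - 4) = (r - 2)*(r + 1)*(r + 3)*(r + 2)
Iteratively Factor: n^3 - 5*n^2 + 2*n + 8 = (n + 1)*(n^2 - 6*n + 8) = (n - 4)*(n + 1)*(n - 2)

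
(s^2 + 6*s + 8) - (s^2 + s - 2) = 5*s + 10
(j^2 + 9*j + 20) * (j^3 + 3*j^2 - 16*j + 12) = j^5 + 12*j^4 + 31*j^3 - 72*j^2 - 212*j + 240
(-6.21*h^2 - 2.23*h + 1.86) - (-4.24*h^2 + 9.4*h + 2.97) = -1.97*h^2 - 11.63*h - 1.11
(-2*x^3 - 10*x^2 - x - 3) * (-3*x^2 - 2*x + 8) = 6*x^5 + 34*x^4 + 7*x^3 - 69*x^2 - 2*x - 24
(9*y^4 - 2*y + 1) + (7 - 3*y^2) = 9*y^4 - 3*y^2 - 2*y + 8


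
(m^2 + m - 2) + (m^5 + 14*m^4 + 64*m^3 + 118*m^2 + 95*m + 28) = m^5 + 14*m^4 + 64*m^3 + 119*m^2 + 96*m + 26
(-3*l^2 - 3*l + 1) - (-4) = -3*l^2 - 3*l + 5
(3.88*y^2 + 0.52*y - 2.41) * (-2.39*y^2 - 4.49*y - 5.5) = -9.2732*y^4 - 18.664*y^3 - 17.9149*y^2 + 7.9609*y + 13.255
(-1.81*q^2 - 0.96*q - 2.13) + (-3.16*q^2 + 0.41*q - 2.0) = -4.97*q^2 - 0.55*q - 4.13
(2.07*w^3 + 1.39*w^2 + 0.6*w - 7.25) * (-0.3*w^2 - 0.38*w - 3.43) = -0.621*w^5 - 1.2036*w^4 - 7.8083*w^3 - 2.8207*w^2 + 0.697*w + 24.8675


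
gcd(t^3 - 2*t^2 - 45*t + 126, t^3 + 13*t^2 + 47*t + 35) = t + 7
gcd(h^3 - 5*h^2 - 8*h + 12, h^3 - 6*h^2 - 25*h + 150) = h - 6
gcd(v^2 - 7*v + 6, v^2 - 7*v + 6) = v^2 - 7*v + 6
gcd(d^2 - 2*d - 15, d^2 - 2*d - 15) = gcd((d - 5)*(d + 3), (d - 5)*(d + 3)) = d^2 - 2*d - 15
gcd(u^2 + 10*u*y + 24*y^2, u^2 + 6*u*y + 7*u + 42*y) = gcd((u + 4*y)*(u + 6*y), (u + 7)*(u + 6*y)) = u + 6*y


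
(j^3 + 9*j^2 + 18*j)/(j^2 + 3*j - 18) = j*(j + 3)/(j - 3)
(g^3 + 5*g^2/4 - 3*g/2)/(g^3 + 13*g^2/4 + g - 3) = g/(g + 2)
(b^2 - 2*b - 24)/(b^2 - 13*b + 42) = (b + 4)/(b - 7)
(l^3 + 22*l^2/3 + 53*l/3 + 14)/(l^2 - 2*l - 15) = (3*l^2 + 13*l + 14)/(3*(l - 5))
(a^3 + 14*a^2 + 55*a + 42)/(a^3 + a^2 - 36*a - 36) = (a + 7)/(a - 6)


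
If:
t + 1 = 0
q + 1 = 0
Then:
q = -1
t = -1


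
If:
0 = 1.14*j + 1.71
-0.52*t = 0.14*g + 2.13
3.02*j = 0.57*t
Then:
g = 14.30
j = -1.50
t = -7.95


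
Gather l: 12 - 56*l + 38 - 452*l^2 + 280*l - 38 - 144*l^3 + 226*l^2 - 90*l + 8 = -144*l^3 - 226*l^2 + 134*l + 20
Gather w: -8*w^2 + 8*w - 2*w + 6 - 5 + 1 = -8*w^2 + 6*w + 2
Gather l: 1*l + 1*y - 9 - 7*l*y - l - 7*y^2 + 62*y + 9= -7*l*y - 7*y^2 + 63*y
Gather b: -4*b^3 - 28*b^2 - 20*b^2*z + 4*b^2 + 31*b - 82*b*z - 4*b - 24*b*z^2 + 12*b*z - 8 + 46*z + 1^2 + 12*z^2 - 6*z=-4*b^3 + b^2*(-20*z - 24) + b*(-24*z^2 - 70*z + 27) + 12*z^2 + 40*z - 7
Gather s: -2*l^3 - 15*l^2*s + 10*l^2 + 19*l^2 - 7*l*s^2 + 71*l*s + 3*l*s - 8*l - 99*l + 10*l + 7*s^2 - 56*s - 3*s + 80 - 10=-2*l^3 + 29*l^2 - 97*l + s^2*(7 - 7*l) + s*(-15*l^2 + 74*l - 59) + 70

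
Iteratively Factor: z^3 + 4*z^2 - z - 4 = (z + 1)*(z^2 + 3*z - 4) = (z + 1)*(z + 4)*(z - 1)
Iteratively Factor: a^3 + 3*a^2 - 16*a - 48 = (a - 4)*(a^2 + 7*a + 12) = (a - 4)*(a + 3)*(a + 4)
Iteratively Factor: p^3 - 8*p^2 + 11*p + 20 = (p - 4)*(p^2 - 4*p - 5) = (p - 4)*(p + 1)*(p - 5)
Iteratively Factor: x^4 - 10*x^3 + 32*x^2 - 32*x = (x)*(x^3 - 10*x^2 + 32*x - 32) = x*(x - 4)*(x^2 - 6*x + 8) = x*(x - 4)^2*(x - 2)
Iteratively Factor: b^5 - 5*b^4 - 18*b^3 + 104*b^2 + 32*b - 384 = (b + 2)*(b^4 - 7*b^3 - 4*b^2 + 112*b - 192) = (b - 4)*(b + 2)*(b^3 - 3*b^2 - 16*b + 48) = (b - 4)*(b + 2)*(b + 4)*(b^2 - 7*b + 12) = (b - 4)^2*(b + 2)*(b + 4)*(b - 3)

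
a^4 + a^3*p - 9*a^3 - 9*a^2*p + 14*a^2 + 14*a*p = a*(a - 7)*(a - 2)*(a + p)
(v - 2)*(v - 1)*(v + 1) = v^3 - 2*v^2 - v + 2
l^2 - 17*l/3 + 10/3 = (l - 5)*(l - 2/3)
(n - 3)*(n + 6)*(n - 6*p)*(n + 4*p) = n^4 - 2*n^3*p + 3*n^3 - 24*n^2*p^2 - 6*n^2*p - 18*n^2 - 72*n*p^2 + 36*n*p + 432*p^2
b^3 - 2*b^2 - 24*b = b*(b - 6)*(b + 4)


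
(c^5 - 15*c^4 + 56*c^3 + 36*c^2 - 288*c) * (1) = c^5 - 15*c^4 + 56*c^3 + 36*c^2 - 288*c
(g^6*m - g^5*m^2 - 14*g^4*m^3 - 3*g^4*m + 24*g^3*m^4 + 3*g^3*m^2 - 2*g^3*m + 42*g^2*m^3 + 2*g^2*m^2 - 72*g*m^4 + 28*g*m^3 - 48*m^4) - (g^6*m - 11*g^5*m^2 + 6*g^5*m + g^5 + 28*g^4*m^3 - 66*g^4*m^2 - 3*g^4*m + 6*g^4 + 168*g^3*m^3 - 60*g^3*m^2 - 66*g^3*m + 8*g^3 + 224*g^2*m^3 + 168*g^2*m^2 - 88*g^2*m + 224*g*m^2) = 10*g^5*m^2 - 6*g^5*m - g^5 - 42*g^4*m^3 + 66*g^4*m^2 - 6*g^4 + 24*g^3*m^4 - 168*g^3*m^3 + 63*g^3*m^2 + 64*g^3*m - 8*g^3 - 182*g^2*m^3 - 166*g^2*m^2 + 88*g^2*m - 72*g*m^4 + 28*g*m^3 - 224*g*m^2 - 48*m^4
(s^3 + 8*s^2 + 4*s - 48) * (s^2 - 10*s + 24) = s^5 - 2*s^4 - 52*s^3 + 104*s^2 + 576*s - 1152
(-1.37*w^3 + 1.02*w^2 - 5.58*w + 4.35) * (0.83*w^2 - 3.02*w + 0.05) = -1.1371*w^5 + 4.984*w^4 - 7.7803*w^3 + 20.5131*w^2 - 13.416*w + 0.2175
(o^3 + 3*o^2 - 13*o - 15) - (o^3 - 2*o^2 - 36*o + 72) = 5*o^2 + 23*o - 87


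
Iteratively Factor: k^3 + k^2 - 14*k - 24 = (k + 2)*(k^2 - k - 12) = (k + 2)*(k + 3)*(k - 4)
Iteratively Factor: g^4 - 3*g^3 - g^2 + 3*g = (g - 3)*(g^3 - g) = (g - 3)*(g - 1)*(g^2 + g) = (g - 3)*(g - 1)*(g + 1)*(g)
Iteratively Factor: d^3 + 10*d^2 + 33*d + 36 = (d + 4)*(d^2 + 6*d + 9) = (d + 3)*(d + 4)*(d + 3)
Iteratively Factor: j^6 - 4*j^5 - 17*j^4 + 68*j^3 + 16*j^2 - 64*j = (j - 4)*(j^5 - 17*j^3 + 16*j) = j*(j - 4)*(j^4 - 17*j^2 + 16) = j*(j - 4)*(j + 4)*(j^3 - 4*j^2 - j + 4) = j*(j - 4)^2*(j + 4)*(j^2 - 1) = j*(j - 4)^2*(j + 1)*(j + 4)*(j - 1)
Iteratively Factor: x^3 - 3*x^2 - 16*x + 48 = (x - 4)*(x^2 + x - 12) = (x - 4)*(x - 3)*(x + 4)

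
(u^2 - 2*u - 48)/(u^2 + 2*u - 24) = (u - 8)/(u - 4)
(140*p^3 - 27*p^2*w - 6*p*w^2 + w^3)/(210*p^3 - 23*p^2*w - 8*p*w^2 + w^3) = (4*p - w)/(6*p - w)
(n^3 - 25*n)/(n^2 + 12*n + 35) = n*(n - 5)/(n + 7)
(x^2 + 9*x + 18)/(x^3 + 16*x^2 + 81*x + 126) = 1/(x + 7)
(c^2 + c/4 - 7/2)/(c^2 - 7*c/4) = (c + 2)/c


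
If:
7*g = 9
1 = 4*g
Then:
No Solution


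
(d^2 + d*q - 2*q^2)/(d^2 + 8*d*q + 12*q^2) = (d - q)/(d + 6*q)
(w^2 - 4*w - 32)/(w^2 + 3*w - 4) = (w - 8)/(w - 1)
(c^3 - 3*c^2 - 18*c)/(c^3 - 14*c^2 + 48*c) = (c + 3)/(c - 8)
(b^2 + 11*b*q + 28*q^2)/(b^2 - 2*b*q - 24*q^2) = (-b - 7*q)/(-b + 6*q)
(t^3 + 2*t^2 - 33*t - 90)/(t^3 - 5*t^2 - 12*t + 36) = (t + 5)/(t - 2)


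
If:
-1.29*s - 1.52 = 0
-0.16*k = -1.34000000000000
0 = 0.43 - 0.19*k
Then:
No Solution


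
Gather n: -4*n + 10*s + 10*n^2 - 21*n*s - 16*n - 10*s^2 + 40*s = 10*n^2 + n*(-21*s - 20) - 10*s^2 + 50*s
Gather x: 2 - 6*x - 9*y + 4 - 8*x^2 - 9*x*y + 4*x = -8*x^2 + x*(-9*y - 2) - 9*y + 6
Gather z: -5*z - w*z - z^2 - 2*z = -z^2 + z*(-w - 7)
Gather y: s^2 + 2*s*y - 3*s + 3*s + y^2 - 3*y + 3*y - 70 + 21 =s^2 + 2*s*y + y^2 - 49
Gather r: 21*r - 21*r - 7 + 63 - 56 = 0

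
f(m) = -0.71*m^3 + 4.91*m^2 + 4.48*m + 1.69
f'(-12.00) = -420.08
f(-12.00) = 1881.85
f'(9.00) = -79.67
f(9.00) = -77.87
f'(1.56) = 14.62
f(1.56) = 17.93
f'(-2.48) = -32.97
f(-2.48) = 31.61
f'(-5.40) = -110.66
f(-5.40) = 232.47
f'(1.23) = 13.34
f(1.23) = 13.31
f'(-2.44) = -32.16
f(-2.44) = 30.30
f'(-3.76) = -62.56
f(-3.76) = 92.00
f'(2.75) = 15.38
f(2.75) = 36.38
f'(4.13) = 8.71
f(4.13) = 53.93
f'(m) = -2.13*m^2 + 9.82*m + 4.48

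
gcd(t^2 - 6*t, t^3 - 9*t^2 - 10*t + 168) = t - 6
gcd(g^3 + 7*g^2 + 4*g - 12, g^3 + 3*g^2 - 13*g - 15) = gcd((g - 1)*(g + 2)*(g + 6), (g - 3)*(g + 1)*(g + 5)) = 1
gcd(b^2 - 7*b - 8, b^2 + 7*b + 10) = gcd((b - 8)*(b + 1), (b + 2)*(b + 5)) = 1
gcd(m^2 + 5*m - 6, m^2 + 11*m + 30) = m + 6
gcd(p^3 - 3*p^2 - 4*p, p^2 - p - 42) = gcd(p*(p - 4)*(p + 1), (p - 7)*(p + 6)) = 1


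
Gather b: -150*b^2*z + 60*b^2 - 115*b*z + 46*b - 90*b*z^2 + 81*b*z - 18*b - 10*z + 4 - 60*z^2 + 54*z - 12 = b^2*(60 - 150*z) + b*(-90*z^2 - 34*z + 28) - 60*z^2 + 44*z - 8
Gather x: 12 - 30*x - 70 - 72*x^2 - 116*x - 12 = -72*x^2 - 146*x - 70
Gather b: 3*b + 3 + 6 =3*b + 9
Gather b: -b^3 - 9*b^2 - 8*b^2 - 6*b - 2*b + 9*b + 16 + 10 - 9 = -b^3 - 17*b^2 + b + 17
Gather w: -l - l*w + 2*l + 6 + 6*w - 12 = l + w*(6 - l) - 6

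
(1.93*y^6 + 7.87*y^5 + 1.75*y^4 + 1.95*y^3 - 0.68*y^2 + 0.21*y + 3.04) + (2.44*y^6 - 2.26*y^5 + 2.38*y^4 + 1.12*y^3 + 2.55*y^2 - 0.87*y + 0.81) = 4.37*y^6 + 5.61*y^5 + 4.13*y^4 + 3.07*y^3 + 1.87*y^2 - 0.66*y + 3.85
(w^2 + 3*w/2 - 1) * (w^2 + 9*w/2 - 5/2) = w^4 + 6*w^3 + 13*w^2/4 - 33*w/4 + 5/2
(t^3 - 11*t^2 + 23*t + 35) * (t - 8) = t^4 - 19*t^3 + 111*t^2 - 149*t - 280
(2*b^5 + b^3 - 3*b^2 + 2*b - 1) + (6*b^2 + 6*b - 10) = 2*b^5 + b^3 + 3*b^2 + 8*b - 11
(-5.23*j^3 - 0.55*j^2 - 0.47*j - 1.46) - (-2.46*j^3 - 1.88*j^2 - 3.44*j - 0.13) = -2.77*j^3 + 1.33*j^2 + 2.97*j - 1.33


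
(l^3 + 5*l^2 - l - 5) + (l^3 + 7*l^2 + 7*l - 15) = 2*l^3 + 12*l^2 + 6*l - 20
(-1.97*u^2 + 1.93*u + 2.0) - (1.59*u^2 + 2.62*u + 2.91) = -3.56*u^2 - 0.69*u - 0.91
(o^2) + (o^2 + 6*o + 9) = 2*o^2 + 6*o + 9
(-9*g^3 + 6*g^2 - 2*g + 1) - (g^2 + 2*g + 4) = -9*g^3 + 5*g^2 - 4*g - 3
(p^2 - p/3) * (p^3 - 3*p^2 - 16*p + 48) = p^5 - 10*p^4/3 - 15*p^3 + 160*p^2/3 - 16*p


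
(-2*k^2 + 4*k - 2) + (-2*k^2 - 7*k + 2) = -4*k^2 - 3*k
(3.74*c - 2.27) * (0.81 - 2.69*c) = -10.0606*c^2 + 9.1357*c - 1.8387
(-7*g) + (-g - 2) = -8*g - 2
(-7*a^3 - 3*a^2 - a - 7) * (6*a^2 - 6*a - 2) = -42*a^5 + 24*a^4 + 26*a^3 - 30*a^2 + 44*a + 14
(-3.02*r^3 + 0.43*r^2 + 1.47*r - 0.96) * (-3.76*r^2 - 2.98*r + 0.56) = 11.3552*r^5 + 7.3828*r^4 - 8.4998*r^3 - 0.530200000000001*r^2 + 3.684*r - 0.5376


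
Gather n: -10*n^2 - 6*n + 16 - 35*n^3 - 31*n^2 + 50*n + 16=-35*n^3 - 41*n^2 + 44*n + 32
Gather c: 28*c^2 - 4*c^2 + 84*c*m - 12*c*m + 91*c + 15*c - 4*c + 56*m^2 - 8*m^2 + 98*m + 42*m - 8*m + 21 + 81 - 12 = 24*c^2 + c*(72*m + 102) + 48*m^2 + 132*m + 90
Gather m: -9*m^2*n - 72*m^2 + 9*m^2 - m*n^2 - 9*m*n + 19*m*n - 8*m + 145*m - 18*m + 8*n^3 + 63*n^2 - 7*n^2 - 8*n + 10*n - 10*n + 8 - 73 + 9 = m^2*(-9*n - 63) + m*(-n^2 + 10*n + 119) + 8*n^3 + 56*n^2 - 8*n - 56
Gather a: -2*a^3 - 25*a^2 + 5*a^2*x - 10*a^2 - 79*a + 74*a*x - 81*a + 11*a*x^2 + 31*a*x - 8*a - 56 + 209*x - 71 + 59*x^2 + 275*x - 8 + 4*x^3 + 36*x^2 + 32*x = -2*a^3 + a^2*(5*x - 35) + a*(11*x^2 + 105*x - 168) + 4*x^3 + 95*x^2 + 516*x - 135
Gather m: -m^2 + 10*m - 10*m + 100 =100 - m^2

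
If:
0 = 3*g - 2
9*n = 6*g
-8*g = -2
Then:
No Solution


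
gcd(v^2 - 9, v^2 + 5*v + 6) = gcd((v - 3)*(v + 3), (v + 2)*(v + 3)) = v + 3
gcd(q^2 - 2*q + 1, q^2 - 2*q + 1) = q^2 - 2*q + 1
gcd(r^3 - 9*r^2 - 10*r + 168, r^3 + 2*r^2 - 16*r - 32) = r + 4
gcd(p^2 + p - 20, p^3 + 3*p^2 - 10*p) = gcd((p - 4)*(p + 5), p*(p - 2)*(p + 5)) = p + 5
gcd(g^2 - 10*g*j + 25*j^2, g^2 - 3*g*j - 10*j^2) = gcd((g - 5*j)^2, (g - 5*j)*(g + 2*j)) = g - 5*j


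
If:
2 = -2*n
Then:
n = -1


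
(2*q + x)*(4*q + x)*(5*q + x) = 40*q^3 + 38*q^2*x + 11*q*x^2 + x^3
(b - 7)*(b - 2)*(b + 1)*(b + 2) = b^4 - 6*b^3 - 11*b^2 + 24*b + 28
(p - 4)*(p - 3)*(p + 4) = p^3 - 3*p^2 - 16*p + 48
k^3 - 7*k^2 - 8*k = k*(k - 8)*(k + 1)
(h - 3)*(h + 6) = h^2 + 3*h - 18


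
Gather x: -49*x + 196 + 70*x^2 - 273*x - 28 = 70*x^2 - 322*x + 168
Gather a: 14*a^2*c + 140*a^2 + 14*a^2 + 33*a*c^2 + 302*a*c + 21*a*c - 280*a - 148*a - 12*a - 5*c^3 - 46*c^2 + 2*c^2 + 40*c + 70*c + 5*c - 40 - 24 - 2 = a^2*(14*c + 154) + a*(33*c^2 + 323*c - 440) - 5*c^3 - 44*c^2 + 115*c - 66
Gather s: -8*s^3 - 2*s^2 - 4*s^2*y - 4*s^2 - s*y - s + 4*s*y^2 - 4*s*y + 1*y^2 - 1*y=-8*s^3 + s^2*(-4*y - 6) + s*(4*y^2 - 5*y - 1) + y^2 - y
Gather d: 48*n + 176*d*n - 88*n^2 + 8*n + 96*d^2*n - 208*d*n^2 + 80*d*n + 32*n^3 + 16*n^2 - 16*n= 96*d^2*n + d*(-208*n^2 + 256*n) + 32*n^3 - 72*n^2 + 40*n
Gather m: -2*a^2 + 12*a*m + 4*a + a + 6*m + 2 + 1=-2*a^2 + 5*a + m*(12*a + 6) + 3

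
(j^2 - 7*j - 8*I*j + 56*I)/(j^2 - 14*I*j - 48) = (j - 7)/(j - 6*I)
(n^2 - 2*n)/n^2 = (n - 2)/n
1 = 1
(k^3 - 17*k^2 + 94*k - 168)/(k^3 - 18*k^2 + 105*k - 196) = (k - 6)/(k - 7)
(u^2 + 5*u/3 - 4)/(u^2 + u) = (u^2 + 5*u/3 - 4)/(u*(u + 1))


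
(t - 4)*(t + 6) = t^2 + 2*t - 24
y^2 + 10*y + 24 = (y + 4)*(y + 6)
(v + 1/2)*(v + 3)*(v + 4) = v^3 + 15*v^2/2 + 31*v/2 + 6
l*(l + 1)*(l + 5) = l^3 + 6*l^2 + 5*l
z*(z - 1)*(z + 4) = z^3 + 3*z^2 - 4*z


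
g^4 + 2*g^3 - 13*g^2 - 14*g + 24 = (g - 3)*(g - 1)*(g + 2)*(g + 4)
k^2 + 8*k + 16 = (k + 4)^2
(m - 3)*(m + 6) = m^2 + 3*m - 18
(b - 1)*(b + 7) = b^2 + 6*b - 7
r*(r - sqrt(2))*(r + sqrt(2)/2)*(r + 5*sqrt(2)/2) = r^4 + 2*sqrt(2)*r^3 - 7*r^2/2 - 5*sqrt(2)*r/2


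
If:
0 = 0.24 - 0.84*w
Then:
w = 0.29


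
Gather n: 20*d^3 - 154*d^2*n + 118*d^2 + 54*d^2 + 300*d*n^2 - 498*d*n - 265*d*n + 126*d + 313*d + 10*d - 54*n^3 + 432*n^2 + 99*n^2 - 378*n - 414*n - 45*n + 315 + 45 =20*d^3 + 172*d^2 + 449*d - 54*n^3 + n^2*(300*d + 531) + n*(-154*d^2 - 763*d - 837) + 360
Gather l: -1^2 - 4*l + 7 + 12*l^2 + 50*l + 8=12*l^2 + 46*l + 14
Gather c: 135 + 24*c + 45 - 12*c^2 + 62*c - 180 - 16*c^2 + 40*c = -28*c^2 + 126*c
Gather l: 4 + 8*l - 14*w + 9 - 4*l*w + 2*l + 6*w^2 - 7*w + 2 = l*(10 - 4*w) + 6*w^2 - 21*w + 15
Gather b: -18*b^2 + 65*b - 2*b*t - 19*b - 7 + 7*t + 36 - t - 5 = -18*b^2 + b*(46 - 2*t) + 6*t + 24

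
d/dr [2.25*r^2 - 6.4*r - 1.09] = 4.5*r - 6.4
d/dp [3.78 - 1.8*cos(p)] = 1.8*sin(p)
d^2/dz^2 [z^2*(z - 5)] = 6*z - 10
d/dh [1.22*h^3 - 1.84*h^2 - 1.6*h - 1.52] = 3.66*h^2 - 3.68*h - 1.6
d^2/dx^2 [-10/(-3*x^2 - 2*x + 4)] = 20*(-9*x^2 - 6*x + 4*(3*x + 1)^2 + 12)/(3*x^2 + 2*x - 4)^3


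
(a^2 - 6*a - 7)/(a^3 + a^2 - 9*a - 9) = (a - 7)/(a^2 - 9)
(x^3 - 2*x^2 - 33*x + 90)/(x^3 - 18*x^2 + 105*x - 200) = (x^2 + 3*x - 18)/(x^2 - 13*x + 40)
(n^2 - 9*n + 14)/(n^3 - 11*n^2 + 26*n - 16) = (n - 7)/(n^2 - 9*n + 8)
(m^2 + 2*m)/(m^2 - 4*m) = (m + 2)/(m - 4)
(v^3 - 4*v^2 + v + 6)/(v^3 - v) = (v^2 - 5*v + 6)/(v*(v - 1))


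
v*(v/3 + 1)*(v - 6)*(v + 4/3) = v^4/3 - 5*v^3/9 - 22*v^2/3 - 8*v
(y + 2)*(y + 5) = y^2 + 7*y + 10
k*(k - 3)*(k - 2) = k^3 - 5*k^2 + 6*k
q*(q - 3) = q^2 - 3*q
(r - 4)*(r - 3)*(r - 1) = r^3 - 8*r^2 + 19*r - 12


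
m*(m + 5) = m^2 + 5*m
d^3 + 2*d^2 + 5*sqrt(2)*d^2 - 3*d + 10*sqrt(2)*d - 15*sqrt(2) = (d - 1)*(d + 3)*(d + 5*sqrt(2))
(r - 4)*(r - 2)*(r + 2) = r^3 - 4*r^2 - 4*r + 16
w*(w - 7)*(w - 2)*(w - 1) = w^4 - 10*w^3 + 23*w^2 - 14*w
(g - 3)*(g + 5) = g^2 + 2*g - 15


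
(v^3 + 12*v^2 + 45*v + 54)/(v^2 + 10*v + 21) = (v^2 + 9*v + 18)/(v + 7)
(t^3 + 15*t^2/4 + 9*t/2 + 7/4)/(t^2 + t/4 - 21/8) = 2*(t^2 + 2*t + 1)/(2*t - 3)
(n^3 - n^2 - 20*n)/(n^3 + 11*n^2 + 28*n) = (n - 5)/(n + 7)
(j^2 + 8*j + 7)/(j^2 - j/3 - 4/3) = 3*(j + 7)/(3*j - 4)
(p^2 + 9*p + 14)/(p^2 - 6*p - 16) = (p + 7)/(p - 8)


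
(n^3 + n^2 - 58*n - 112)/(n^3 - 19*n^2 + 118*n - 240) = (n^2 + 9*n + 14)/(n^2 - 11*n + 30)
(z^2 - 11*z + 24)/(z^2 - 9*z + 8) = (z - 3)/(z - 1)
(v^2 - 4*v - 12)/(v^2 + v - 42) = (v + 2)/(v + 7)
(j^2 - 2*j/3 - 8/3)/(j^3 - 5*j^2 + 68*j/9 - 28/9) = 3*(3*j + 4)/(9*j^2 - 27*j + 14)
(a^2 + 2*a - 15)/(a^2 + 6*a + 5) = (a - 3)/(a + 1)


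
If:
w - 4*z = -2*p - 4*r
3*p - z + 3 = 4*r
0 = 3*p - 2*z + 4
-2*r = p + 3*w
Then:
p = -86/37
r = -23/37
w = 44/37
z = -55/37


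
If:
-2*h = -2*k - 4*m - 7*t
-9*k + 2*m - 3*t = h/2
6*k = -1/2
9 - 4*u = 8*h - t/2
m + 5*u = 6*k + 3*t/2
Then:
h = 3574/3027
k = -1/12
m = 6023/24216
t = 221/1009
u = -2035/24216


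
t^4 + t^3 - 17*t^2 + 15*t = t*(t - 3)*(t - 1)*(t + 5)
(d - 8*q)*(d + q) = d^2 - 7*d*q - 8*q^2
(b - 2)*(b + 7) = b^2 + 5*b - 14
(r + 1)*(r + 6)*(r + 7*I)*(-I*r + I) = -I*r^4 + 7*r^3 - 6*I*r^3 + 42*r^2 + I*r^2 - 7*r + 6*I*r - 42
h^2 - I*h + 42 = (h - 7*I)*(h + 6*I)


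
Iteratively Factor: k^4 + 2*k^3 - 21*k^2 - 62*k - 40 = (k - 5)*(k^3 + 7*k^2 + 14*k + 8) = (k - 5)*(k + 1)*(k^2 + 6*k + 8) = (k - 5)*(k + 1)*(k + 2)*(k + 4)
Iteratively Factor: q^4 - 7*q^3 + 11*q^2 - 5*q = (q)*(q^3 - 7*q^2 + 11*q - 5) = q*(q - 1)*(q^2 - 6*q + 5) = q*(q - 5)*(q - 1)*(q - 1)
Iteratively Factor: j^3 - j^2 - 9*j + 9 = (j - 3)*(j^2 + 2*j - 3) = (j - 3)*(j + 3)*(j - 1)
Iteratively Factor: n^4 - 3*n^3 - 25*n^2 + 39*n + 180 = (n - 5)*(n^3 + 2*n^2 - 15*n - 36) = (n - 5)*(n - 4)*(n^2 + 6*n + 9) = (n - 5)*(n - 4)*(n + 3)*(n + 3)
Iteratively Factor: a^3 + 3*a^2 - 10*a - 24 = (a + 2)*(a^2 + a - 12) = (a + 2)*(a + 4)*(a - 3)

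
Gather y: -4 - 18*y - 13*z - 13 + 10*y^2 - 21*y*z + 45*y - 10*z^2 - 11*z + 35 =10*y^2 + y*(27 - 21*z) - 10*z^2 - 24*z + 18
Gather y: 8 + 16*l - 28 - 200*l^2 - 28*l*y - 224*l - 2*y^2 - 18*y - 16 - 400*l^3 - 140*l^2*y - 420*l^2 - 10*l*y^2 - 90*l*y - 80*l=-400*l^3 - 620*l^2 - 288*l + y^2*(-10*l - 2) + y*(-140*l^2 - 118*l - 18) - 36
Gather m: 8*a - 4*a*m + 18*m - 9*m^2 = 8*a - 9*m^2 + m*(18 - 4*a)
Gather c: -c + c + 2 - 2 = 0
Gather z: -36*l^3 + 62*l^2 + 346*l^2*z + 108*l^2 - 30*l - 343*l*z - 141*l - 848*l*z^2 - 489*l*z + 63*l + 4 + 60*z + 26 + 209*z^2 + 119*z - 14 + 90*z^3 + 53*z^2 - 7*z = -36*l^3 + 170*l^2 - 108*l + 90*z^3 + z^2*(262 - 848*l) + z*(346*l^2 - 832*l + 172) + 16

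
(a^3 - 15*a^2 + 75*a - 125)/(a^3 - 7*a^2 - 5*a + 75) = (a - 5)/(a + 3)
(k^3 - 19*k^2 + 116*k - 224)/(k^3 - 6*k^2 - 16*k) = (k^2 - 11*k + 28)/(k*(k + 2))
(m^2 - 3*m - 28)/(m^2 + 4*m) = (m - 7)/m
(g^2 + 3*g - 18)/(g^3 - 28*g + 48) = (g - 3)/(g^2 - 6*g + 8)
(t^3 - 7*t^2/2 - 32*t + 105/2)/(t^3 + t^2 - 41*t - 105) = (t - 3/2)/(t + 3)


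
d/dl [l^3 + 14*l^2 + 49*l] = 3*l^2 + 28*l + 49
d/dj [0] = 0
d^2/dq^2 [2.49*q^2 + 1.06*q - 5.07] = 4.98000000000000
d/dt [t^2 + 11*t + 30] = 2*t + 11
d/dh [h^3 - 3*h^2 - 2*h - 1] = 3*h^2 - 6*h - 2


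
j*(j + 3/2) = j^2 + 3*j/2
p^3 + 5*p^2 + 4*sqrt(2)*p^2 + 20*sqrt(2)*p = p*(p + 5)*(p + 4*sqrt(2))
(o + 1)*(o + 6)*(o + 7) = o^3 + 14*o^2 + 55*o + 42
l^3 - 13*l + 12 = (l - 3)*(l - 1)*(l + 4)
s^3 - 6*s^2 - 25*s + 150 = (s - 6)*(s - 5)*(s + 5)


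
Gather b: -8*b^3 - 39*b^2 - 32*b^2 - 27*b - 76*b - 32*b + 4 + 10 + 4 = -8*b^3 - 71*b^2 - 135*b + 18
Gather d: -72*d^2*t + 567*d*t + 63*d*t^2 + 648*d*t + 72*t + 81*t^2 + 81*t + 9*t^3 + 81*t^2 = -72*d^2*t + d*(63*t^2 + 1215*t) + 9*t^3 + 162*t^2 + 153*t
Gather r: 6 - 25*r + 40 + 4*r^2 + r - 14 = 4*r^2 - 24*r + 32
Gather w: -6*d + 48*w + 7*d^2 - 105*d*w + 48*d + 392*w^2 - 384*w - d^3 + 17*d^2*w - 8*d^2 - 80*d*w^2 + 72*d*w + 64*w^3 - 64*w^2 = -d^3 - d^2 + 42*d + 64*w^3 + w^2*(328 - 80*d) + w*(17*d^2 - 33*d - 336)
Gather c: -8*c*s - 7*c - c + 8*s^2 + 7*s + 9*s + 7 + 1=c*(-8*s - 8) + 8*s^2 + 16*s + 8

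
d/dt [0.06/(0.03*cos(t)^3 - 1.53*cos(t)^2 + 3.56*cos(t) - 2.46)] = (0.0054*cos(t)^2 - 0.1836*cos(t) + 0.2136)*sin(t)/(0.03*cos(t)^3 - 1.53*cos(t)^2 + 3.56*cos(t) - 2.46)^2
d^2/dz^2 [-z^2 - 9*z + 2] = -2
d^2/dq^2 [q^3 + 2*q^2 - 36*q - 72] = 6*q + 4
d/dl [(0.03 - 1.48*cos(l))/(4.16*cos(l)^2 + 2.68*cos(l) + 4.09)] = (-6.1568*cos(l)^2 + 0.2496*cos(l) + 6.1336)*sin(l)/(17.3056*cos(l)^4 + 22.2976*cos(l)^3 + 41.2112*cos(l)^2 + 21.9224*cos(l) + 16.7281)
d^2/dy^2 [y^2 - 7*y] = 2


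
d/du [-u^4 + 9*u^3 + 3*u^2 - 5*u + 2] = -4*u^3 + 27*u^2 + 6*u - 5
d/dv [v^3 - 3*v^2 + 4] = 3*v*(v - 2)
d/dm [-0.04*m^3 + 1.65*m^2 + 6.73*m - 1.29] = -0.12*m^2 + 3.3*m + 6.73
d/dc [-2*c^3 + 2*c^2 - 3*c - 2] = -6*c^2 + 4*c - 3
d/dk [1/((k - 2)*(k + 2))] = -2*k/(k^4 - 8*k^2 + 16)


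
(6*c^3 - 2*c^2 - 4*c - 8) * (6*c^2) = 36*c^5 - 12*c^4 - 24*c^3 - 48*c^2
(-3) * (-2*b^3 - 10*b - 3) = 6*b^3 + 30*b + 9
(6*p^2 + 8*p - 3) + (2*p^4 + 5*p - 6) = 2*p^4 + 6*p^2 + 13*p - 9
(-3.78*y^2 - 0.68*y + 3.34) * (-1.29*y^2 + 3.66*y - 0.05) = 4.8762*y^4 - 12.9576*y^3 - 6.6084*y^2 + 12.2584*y - 0.167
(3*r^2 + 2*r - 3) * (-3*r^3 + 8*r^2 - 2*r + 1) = -9*r^5 + 18*r^4 + 19*r^3 - 25*r^2 + 8*r - 3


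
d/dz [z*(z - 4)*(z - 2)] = 3*z^2 - 12*z + 8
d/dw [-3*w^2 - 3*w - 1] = -6*w - 3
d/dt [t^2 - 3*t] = 2*t - 3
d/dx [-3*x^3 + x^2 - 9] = x*(2 - 9*x)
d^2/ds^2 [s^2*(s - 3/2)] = 6*s - 3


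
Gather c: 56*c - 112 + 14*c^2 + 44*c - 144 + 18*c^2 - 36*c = 32*c^2 + 64*c - 256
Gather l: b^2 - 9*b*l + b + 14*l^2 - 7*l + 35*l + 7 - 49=b^2 + b + 14*l^2 + l*(28 - 9*b) - 42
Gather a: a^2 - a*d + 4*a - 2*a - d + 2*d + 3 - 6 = a^2 + a*(2 - d) + d - 3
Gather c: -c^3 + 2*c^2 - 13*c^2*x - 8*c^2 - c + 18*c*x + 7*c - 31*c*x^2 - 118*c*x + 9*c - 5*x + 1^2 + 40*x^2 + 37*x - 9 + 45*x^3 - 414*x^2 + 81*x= -c^3 + c^2*(-13*x - 6) + c*(-31*x^2 - 100*x + 15) + 45*x^3 - 374*x^2 + 113*x - 8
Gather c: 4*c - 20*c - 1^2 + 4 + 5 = 8 - 16*c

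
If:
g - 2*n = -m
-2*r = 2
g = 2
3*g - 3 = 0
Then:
No Solution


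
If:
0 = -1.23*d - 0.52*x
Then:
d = -0.422764227642276*x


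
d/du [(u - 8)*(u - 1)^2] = (u - 1)*(3*u - 17)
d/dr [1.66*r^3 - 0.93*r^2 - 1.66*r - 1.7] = 4.98*r^2 - 1.86*r - 1.66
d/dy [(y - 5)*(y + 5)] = 2*y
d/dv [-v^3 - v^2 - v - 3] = -3*v^2 - 2*v - 1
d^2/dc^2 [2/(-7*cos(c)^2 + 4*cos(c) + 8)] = 2*(-196*sin(c)^4 + 338*sin(c)^2 - 73*cos(c) + 21*cos(3*c) + 2)/(7*sin(c)^2 + 4*cos(c) + 1)^3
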